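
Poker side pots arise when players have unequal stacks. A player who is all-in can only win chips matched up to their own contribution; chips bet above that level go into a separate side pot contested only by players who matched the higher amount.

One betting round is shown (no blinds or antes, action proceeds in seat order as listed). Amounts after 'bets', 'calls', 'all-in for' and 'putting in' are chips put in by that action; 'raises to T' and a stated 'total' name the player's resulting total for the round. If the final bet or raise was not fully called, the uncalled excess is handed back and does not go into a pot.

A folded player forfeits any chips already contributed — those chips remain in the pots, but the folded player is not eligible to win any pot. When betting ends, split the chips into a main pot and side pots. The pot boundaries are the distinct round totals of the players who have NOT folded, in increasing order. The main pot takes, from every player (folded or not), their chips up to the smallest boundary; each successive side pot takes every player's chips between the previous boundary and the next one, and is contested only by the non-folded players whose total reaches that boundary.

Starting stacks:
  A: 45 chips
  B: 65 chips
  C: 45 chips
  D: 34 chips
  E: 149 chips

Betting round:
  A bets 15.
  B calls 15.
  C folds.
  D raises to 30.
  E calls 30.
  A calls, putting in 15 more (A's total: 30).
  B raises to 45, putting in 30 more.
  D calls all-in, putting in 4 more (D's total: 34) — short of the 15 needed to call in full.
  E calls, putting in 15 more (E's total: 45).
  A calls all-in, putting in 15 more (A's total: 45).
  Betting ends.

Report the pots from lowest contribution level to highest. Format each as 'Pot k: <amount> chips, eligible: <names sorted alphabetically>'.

Contributions: A=45, B=45, D=34, E=45
Folded: C
Pot levels (distinct totals of non-folded players): 34, 45
Layer 1-34: 34 each from A, B, D, E = 34*4 = 136 chips; eligible A, B, D, E
Layer 35-45: 11 each from A, B, E = 11*3 = 33 chips; eligible A, B, E

Pot 1: 136 chips, eligible: A, B, D, E
Pot 2: 33 chips, eligible: A, B, E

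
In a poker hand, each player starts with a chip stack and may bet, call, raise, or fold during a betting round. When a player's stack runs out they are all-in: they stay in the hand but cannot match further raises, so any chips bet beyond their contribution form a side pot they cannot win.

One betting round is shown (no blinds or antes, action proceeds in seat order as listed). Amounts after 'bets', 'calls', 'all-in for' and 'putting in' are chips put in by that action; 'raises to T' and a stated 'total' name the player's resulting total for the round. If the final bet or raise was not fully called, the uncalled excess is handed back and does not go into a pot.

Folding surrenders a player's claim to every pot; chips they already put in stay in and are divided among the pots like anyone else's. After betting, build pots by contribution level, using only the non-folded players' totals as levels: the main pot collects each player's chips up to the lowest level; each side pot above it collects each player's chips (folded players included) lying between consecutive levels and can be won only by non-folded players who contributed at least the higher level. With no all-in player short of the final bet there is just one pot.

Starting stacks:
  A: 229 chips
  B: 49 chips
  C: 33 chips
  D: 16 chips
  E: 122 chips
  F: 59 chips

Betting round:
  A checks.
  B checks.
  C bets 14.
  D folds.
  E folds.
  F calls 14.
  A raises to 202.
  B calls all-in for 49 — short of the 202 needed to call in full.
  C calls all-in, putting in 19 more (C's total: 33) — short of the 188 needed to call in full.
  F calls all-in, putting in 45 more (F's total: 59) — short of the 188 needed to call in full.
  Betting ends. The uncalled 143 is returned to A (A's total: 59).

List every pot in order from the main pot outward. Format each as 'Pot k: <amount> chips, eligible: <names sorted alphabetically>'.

Contributions (after 143 returned to A): A=59, B=49, C=33, F=59
Folded: D, E
Pot levels (distinct totals of non-folded players): 33, 49, 59
Layer 1-33: 33 each from A, B, C, F = 33*4 = 132 chips; eligible A, B, C, F
Layer 34-49: 16 each from A, B, F = 16*3 = 48 chips; eligible A, B, F
Layer 50-59: 10 each from A, F = 10*2 = 20 chips; eligible A, F

Pot 1: 132 chips, eligible: A, B, C, F
Pot 2: 48 chips, eligible: A, B, F
Pot 3: 20 chips, eligible: A, F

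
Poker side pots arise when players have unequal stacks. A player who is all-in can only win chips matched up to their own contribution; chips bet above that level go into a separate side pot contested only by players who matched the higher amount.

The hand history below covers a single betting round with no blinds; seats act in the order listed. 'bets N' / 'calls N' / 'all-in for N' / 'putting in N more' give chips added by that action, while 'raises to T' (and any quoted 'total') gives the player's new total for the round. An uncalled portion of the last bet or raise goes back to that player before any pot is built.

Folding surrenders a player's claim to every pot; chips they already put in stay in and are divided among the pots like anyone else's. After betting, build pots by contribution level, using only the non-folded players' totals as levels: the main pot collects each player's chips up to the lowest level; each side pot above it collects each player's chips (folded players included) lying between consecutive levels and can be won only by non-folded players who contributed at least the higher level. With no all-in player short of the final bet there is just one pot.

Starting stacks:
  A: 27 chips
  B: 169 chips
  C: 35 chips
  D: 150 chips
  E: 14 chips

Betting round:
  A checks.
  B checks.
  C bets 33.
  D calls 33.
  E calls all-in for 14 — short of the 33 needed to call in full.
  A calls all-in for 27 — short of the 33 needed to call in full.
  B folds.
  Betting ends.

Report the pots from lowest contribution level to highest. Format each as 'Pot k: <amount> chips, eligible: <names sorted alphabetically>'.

Contributions: A=27, C=33, D=33, E=14
Folded: B
Pot levels (distinct totals of non-folded players): 14, 27, 33
Layer 1-14: 14 each from A, C, D, E = 14*4 = 56 chips; eligible A, C, D, E
Layer 15-27: 13 each from A, C, D = 13*3 = 39 chips; eligible A, C, D
Layer 28-33: 6 each from C, D = 6*2 = 12 chips; eligible C, D

Pot 1: 56 chips, eligible: A, C, D, E
Pot 2: 39 chips, eligible: A, C, D
Pot 3: 12 chips, eligible: C, D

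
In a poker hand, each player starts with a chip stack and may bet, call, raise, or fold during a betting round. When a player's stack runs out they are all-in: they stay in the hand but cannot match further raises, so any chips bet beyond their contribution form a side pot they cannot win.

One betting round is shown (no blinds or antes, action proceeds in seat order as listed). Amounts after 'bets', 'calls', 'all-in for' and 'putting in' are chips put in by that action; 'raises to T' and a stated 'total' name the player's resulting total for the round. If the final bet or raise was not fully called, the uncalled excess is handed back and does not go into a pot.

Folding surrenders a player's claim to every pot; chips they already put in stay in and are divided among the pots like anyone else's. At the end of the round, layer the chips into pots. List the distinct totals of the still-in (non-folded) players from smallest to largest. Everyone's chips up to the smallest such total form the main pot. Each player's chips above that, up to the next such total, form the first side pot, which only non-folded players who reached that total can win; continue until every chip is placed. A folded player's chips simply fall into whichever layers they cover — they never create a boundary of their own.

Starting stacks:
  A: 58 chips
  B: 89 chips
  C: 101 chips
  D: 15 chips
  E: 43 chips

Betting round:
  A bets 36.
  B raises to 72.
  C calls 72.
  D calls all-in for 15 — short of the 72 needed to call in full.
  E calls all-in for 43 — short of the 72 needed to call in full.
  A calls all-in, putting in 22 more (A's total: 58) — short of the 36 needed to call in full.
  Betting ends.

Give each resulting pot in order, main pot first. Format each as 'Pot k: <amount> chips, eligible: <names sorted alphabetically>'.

Pot 1: 75 chips, eligible: A, B, C, D, E
Pot 2: 112 chips, eligible: A, B, C, E
Pot 3: 45 chips, eligible: A, B, C
Pot 4: 28 chips, eligible: B, C

Derivation:
Contributions: A=58, B=72, C=72, D=15, E=43
Pot levels (distinct totals of non-folded players): 15, 43, 58, 72
Layer 1-15: 15 each from A, B, C, D, E = 15*5 = 75 chips; eligible A, B, C, D, E
Layer 16-43: 28 each from A, B, C, E = 28*4 = 112 chips; eligible A, B, C, E
Layer 44-58: 15 each from A, B, C = 15*3 = 45 chips; eligible A, B, C
Layer 59-72: 14 each from B, C = 14*2 = 28 chips; eligible B, C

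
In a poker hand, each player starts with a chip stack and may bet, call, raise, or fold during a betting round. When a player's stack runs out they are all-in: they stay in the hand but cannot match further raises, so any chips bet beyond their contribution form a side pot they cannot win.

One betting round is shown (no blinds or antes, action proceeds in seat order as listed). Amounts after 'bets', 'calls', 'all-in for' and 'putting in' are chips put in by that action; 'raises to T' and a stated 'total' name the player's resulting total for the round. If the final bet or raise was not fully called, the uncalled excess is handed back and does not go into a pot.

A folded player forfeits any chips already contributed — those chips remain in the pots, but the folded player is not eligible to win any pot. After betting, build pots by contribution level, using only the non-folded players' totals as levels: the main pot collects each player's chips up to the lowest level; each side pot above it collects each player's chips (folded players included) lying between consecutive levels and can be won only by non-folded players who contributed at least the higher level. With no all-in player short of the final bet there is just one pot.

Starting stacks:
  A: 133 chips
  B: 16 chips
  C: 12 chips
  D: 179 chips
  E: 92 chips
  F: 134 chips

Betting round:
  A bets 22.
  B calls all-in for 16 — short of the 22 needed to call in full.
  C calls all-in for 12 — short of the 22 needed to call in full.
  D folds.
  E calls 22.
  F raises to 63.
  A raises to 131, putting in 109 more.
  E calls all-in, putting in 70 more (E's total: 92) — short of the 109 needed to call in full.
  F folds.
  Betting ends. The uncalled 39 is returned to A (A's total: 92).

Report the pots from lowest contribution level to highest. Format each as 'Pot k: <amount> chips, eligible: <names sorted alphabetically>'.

Contributions (after 39 returned to A): A=92, B=16, C=12, E=92, F=63
Folded: D, F
Pot levels (distinct totals of non-folded players): 12, 16, 92
Layer 1-12: 12 each from A, B, C, E, F = 12*5 = 60 chips; eligible A, B, C, E
Layer 13-16: 4 each from A, B, E, F = 4*4 = 16 chips; eligible A, B, E
Layer 17-92: A 76 + E 76 + F 47 = 199 chips; eligible A, E

Pot 1: 60 chips, eligible: A, B, C, E
Pot 2: 16 chips, eligible: A, B, E
Pot 3: 199 chips, eligible: A, E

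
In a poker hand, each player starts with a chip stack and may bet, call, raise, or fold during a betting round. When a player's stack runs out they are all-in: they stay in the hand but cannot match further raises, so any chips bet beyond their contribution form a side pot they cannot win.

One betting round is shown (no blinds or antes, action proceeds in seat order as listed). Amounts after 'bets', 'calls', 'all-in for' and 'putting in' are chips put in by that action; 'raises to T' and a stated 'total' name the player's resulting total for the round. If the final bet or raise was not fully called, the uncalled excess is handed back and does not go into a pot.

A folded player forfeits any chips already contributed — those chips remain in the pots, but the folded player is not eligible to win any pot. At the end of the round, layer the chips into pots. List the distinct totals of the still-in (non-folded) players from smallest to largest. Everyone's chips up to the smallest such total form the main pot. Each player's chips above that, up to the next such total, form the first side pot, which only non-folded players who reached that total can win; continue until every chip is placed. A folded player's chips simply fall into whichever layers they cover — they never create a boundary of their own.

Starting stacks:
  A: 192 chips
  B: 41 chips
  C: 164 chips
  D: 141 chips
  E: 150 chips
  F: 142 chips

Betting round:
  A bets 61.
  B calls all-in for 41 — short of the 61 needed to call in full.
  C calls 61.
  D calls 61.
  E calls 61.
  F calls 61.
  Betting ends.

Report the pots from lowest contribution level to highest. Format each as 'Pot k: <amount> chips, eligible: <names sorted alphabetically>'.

Pot 1: 246 chips, eligible: A, B, C, D, E, F
Pot 2: 100 chips, eligible: A, C, D, E, F

Derivation:
Contributions: A=61, B=41, C=61, D=61, E=61, F=61
Pot levels (distinct totals of non-folded players): 41, 61
Layer 1-41: 41 each from A, B, C, D, E, F = 41*6 = 246 chips; eligible A, B, C, D, E, F
Layer 42-61: 20 each from A, C, D, E, F = 20*5 = 100 chips; eligible A, C, D, E, F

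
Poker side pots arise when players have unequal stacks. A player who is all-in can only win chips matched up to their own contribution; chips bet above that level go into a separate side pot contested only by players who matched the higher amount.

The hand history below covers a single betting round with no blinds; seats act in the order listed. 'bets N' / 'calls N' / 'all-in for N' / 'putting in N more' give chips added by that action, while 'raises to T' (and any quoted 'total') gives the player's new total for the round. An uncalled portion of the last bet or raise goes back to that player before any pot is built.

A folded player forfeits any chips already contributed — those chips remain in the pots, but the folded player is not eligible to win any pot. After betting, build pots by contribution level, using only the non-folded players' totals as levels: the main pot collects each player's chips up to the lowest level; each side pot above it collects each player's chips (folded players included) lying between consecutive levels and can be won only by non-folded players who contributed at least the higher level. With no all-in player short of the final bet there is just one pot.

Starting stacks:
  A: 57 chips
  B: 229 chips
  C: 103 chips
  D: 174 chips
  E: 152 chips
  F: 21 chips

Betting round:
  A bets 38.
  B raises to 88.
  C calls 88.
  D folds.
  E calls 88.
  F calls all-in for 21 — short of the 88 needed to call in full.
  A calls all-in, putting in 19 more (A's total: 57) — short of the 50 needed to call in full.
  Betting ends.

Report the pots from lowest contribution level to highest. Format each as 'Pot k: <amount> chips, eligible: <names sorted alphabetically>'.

Pot 1: 105 chips, eligible: A, B, C, E, F
Pot 2: 144 chips, eligible: A, B, C, E
Pot 3: 93 chips, eligible: B, C, E

Derivation:
Contributions: A=57, B=88, C=88, E=88, F=21
Folded: D
Pot levels (distinct totals of non-folded players): 21, 57, 88
Layer 1-21: 21 each from A, B, C, E, F = 21*5 = 105 chips; eligible A, B, C, E, F
Layer 22-57: 36 each from A, B, C, E = 36*4 = 144 chips; eligible A, B, C, E
Layer 58-88: 31 each from B, C, E = 31*3 = 93 chips; eligible B, C, E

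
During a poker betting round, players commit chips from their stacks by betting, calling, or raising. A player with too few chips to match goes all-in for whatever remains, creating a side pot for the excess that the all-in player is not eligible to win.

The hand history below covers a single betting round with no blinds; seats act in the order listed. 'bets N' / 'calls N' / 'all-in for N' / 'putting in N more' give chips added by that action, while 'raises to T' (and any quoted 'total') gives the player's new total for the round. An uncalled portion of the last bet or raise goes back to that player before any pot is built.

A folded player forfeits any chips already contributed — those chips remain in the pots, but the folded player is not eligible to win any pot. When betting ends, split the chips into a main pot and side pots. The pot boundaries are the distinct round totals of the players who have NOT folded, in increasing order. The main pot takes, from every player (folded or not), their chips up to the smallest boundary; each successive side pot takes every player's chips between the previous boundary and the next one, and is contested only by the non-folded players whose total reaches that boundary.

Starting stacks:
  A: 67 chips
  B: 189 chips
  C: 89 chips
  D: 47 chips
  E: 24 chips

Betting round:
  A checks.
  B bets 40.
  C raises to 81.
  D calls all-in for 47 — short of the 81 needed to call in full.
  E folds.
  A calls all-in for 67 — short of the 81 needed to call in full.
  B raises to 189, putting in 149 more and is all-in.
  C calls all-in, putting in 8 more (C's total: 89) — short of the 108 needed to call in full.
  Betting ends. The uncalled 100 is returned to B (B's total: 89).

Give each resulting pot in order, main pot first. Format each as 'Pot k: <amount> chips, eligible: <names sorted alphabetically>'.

Pot 1: 188 chips, eligible: A, B, C, D
Pot 2: 60 chips, eligible: A, B, C
Pot 3: 44 chips, eligible: B, C

Derivation:
Contributions (after 100 returned to B): A=67, B=89, C=89, D=47
Folded: E
Pot levels (distinct totals of non-folded players): 47, 67, 89
Layer 1-47: 47 each from A, B, C, D = 47*4 = 188 chips; eligible A, B, C, D
Layer 48-67: 20 each from A, B, C = 20*3 = 60 chips; eligible A, B, C
Layer 68-89: 22 each from B, C = 22*2 = 44 chips; eligible B, C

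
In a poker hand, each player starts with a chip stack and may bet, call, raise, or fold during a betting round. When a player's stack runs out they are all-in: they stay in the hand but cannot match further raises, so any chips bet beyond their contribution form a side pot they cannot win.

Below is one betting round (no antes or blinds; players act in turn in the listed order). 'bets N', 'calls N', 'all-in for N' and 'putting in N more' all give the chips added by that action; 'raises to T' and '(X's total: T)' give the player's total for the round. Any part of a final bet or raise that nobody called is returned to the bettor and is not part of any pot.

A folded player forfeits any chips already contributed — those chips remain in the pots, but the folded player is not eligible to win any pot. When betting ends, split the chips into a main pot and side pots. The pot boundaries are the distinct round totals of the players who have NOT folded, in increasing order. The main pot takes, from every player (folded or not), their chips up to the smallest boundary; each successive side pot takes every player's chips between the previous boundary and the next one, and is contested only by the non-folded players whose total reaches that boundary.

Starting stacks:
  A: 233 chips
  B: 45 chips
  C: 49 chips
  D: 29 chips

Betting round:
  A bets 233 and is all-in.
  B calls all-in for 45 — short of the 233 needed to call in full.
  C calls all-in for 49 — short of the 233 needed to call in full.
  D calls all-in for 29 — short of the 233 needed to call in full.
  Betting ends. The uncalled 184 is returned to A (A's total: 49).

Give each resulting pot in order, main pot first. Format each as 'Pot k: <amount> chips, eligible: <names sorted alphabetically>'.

Pot 1: 116 chips, eligible: A, B, C, D
Pot 2: 48 chips, eligible: A, B, C
Pot 3: 8 chips, eligible: A, C

Derivation:
Contributions (after 184 returned to A): A=49, B=45, C=49, D=29
Pot levels (distinct totals of non-folded players): 29, 45, 49
Layer 1-29: 29 each from A, B, C, D = 29*4 = 116 chips; eligible A, B, C, D
Layer 30-45: 16 each from A, B, C = 16*3 = 48 chips; eligible A, B, C
Layer 46-49: 4 each from A, C = 4*2 = 8 chips; eligible A, C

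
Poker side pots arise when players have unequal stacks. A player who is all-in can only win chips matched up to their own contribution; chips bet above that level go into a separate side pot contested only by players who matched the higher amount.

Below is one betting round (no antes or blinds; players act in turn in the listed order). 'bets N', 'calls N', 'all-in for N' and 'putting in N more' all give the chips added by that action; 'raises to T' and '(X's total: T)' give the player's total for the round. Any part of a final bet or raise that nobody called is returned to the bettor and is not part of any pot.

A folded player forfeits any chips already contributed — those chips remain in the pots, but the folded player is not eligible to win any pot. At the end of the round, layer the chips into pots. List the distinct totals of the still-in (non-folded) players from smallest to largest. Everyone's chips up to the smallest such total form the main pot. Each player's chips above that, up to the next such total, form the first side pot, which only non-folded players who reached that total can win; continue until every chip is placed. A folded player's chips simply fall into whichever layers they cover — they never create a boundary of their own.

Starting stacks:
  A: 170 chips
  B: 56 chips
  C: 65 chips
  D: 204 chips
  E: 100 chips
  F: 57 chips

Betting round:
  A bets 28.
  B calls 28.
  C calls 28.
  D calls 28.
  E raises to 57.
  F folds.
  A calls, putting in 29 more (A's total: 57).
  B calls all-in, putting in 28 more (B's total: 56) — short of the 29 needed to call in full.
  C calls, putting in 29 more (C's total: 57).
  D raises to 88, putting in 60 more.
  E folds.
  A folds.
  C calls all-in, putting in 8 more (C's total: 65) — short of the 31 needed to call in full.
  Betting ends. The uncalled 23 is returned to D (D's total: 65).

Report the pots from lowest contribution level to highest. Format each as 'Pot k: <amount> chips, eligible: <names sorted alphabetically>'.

Pot 1: 280 chips, eligible: B, C, D
Pot 2: 20 chips, eligible: C, D

Derivation:
Contributions (after 23 returned to D): A=57, B=56, C=65, D=65, E=57
Folded: A, E, F
Pot levels (distinct totals of non-folded players): 56, 65
Layer 1-56: 56 each from A, B, C, D, E = 56*5 = 280 chips; eligible B, C, D
Layer 57-65: A 1 + C 9 + D 9 + E 1 = 20 chips; eligible C, D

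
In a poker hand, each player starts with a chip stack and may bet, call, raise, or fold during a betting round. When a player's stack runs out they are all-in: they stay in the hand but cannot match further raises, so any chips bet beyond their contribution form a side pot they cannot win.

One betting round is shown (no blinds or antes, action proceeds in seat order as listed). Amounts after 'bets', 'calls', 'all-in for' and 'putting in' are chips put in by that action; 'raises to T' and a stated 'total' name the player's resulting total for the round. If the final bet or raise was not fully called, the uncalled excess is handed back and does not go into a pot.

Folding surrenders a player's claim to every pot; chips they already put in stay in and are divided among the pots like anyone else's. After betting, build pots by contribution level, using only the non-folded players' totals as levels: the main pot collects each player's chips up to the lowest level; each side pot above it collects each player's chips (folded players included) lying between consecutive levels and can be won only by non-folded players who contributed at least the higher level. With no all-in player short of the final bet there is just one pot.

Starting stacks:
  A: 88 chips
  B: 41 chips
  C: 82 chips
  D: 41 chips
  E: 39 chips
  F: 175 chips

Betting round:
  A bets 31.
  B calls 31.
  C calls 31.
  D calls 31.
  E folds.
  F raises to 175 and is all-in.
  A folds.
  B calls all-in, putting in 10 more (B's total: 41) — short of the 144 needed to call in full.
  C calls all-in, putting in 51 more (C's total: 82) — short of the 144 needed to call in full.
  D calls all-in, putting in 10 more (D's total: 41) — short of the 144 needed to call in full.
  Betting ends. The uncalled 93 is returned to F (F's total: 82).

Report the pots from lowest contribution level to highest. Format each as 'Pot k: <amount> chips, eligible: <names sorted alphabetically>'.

Pot 1: 195 chips, eligible: B, C, D, F
Pot 2: 82 chips, eligible: C, F

Derivation:
Contributions (after 93 returned to F): A=31, B=41, C=82, D=41, F=82
Folded: A, E
Pot levels (distinct totals of non-folded players): 41, 82
Layer 1-41: A 31 + B 41 + C 41 + D 41 + F 41 = 195 chips; eligible B, C, D, F
Layer 42-82: 41 each from C, F = 41*2 = 82 chips; eligible C, F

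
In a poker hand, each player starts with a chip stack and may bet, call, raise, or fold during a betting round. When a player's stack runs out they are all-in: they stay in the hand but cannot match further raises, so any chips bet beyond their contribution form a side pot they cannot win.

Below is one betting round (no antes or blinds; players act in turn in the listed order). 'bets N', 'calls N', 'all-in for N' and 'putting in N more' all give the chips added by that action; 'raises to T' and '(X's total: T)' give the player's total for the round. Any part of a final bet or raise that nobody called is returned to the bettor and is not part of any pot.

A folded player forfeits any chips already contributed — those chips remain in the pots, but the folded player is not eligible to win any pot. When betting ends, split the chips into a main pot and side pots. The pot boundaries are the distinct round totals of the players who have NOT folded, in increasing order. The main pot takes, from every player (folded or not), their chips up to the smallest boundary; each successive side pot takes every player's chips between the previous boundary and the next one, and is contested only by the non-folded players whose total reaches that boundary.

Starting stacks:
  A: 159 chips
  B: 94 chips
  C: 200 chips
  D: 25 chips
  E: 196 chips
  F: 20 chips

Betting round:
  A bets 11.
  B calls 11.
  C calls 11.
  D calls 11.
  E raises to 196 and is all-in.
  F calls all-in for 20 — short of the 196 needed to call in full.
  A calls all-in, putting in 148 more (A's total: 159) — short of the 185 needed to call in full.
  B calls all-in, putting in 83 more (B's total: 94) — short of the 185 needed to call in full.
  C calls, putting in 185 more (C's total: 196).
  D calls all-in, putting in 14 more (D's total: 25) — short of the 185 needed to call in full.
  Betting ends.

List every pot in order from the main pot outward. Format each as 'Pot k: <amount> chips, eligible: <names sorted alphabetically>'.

Pot 1: 120 chips, eligible: A, B, C, D, E, F
Pot 2: 25 chips, eligible: A, B, C, D, E
Pot 3: 276 chips, eligible: A, B, C, E
Pot 4: 195 chips, eligible: A, C, E
Pot 5: 74 chips, eligible: C, E

Derivation:
Contributions: A=159, B=94, C=196, D=25, E=196, F=20
Pot levels (distinct totals of non-folded players): 20, 25, 94, 159, 196
Layer 1-20: 20 each from A, B, C, D, E, F = 20*6 = 120 chips; eligible A, B, C, D, E, F
Layer 21-25: 5 each from A, B, C, D, E = 5*5 = 25 chips; eligible A, B, C, D, E
Layer 26-94: 69 each from A, B, C, E = 69*4 = 276 chips; eligible A, B, C, E
Layer 95-159: 65 each from A, C, E = 65*3 = 195 chips; eligible A, C, E
Layer 160-196: 37 each from C, E = 37*2 = 74 chips; eligible C, E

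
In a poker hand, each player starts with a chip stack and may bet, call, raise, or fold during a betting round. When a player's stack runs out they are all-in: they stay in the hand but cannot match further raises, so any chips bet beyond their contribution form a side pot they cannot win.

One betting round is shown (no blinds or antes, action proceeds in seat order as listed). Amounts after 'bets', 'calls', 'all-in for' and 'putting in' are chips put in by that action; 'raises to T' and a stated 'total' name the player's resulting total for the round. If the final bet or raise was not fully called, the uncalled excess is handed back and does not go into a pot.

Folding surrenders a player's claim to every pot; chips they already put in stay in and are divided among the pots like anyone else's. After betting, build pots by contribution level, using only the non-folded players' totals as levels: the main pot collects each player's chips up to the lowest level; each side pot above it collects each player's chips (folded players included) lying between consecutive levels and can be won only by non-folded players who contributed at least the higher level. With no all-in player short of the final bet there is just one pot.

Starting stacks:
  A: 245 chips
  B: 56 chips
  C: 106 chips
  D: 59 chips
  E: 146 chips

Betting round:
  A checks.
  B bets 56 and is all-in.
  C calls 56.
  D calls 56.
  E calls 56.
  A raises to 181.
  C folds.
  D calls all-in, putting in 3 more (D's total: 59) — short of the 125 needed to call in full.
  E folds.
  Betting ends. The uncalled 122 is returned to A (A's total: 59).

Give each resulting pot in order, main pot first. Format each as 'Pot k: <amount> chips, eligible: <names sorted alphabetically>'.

Contributions (after 122 returned to A): A=59, B=56, C=56, D=59, E=56
Folded: C, E
Pot levels (distinct totals of non-folded players): 56, 59
Layer 1-56: 56 each from A, B, C, D, E = 56*5 = 280 chips; eligible A, B, D
Layer 57-59: 3 each from A, D = 3*2 = 6 chips; eligible A, D

Pot 1: 280 chips, eligible: A, B, D
Pot 2: 6 chips, eligible: A, D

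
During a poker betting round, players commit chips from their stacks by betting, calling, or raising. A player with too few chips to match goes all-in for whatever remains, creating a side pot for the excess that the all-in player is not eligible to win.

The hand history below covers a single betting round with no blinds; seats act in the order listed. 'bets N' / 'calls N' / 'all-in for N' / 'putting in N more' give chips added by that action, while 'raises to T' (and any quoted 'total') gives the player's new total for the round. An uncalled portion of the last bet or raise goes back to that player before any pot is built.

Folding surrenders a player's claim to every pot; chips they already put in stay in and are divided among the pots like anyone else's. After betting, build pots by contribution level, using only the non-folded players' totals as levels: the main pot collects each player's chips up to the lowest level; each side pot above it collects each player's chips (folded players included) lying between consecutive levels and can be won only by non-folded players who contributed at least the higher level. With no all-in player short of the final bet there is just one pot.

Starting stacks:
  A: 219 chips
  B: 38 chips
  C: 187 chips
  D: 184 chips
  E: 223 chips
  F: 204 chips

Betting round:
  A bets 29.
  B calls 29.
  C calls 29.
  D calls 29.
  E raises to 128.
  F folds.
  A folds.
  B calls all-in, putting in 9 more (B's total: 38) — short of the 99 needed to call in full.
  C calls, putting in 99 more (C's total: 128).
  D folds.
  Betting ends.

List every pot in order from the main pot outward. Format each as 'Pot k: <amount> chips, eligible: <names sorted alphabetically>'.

Pot 1: 172 chips, eligible: B, C, E
Pot 2: 180 chips, eligible: C, E

Derivation:
Contributions: A=29, B=38, C=128, D=29, E=128
Folded: A, D, F
Pot levels (distinct totals of non-folded players): 38, 128
Layer 1-38: A 29 + B 38 + C 38 + D 29 + E 38 = 172 chips; eligible B, C, E
Layer 39-128: 90 each from C, E = 90*2 = 180 chips; eligible C, E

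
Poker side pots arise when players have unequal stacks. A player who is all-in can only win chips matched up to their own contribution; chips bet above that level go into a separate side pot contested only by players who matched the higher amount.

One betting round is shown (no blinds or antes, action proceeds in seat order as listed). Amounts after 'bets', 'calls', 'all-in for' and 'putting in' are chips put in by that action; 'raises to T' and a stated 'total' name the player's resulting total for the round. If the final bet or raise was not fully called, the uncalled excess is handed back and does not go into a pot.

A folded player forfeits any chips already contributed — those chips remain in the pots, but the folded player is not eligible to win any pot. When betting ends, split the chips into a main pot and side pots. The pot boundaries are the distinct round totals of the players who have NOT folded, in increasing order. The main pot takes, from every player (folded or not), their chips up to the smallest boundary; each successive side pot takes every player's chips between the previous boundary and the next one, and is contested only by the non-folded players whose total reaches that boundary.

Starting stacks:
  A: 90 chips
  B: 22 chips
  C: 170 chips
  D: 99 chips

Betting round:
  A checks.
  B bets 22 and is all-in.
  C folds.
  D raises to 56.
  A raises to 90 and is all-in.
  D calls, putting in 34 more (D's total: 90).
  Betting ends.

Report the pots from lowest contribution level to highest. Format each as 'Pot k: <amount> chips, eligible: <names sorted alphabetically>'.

Pot 1: 66 chips, eligible: A, B, D
Pot 2: 136 chips, eligible: A, D

Derivation:
Contributions: A=90, B=22, D=90
Folded: C
Pot levels (distinct totals of non-folded players): 22, 90
Layer 1-22: 22 each from A, B, D = 22*3 = 66 chips; eligible A, B, D
Layer 23-90: 68 each from A, D = 68*2 = 136 chips; eligible A, D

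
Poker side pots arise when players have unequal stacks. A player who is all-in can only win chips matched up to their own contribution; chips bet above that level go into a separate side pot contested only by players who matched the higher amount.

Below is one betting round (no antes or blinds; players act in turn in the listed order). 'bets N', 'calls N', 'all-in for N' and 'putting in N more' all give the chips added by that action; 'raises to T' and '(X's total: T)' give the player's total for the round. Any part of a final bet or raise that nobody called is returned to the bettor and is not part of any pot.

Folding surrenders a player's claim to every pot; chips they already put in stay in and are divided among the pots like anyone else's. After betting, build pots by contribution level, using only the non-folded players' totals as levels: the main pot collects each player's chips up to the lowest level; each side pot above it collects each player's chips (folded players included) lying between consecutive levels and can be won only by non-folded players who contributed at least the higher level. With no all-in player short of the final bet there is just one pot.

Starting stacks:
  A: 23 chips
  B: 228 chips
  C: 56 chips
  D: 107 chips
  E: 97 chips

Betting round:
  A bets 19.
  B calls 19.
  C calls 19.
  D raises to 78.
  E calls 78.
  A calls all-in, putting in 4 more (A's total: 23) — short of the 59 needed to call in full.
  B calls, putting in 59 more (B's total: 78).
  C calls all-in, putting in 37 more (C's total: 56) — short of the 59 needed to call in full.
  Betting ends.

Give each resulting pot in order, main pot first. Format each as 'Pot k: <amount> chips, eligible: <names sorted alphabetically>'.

Contributions: A=23, B=78, C=56, D=78, E=78
Pot levels (distinct totals of non-folded players): 23, 56, 78
Layer 1-23: 23 each from A, B, C, D, E = 23*5 = 115 chips; eligible A, B, C, D, E
Layer 24-56: 33 each from B, C, D, E = 33*4 = 132 chips; eligible B, C, D, E
Layer 57-78: 22 each from B, D, E = 22*3 = 66 chips; eligible B, D, E

Pot 1: 115 chips, eligible: A, B, C, D, E
Pot 2: 132 chips, eligible: B, C, D, E
Pot 3: 66 chips, eligible: B, D, E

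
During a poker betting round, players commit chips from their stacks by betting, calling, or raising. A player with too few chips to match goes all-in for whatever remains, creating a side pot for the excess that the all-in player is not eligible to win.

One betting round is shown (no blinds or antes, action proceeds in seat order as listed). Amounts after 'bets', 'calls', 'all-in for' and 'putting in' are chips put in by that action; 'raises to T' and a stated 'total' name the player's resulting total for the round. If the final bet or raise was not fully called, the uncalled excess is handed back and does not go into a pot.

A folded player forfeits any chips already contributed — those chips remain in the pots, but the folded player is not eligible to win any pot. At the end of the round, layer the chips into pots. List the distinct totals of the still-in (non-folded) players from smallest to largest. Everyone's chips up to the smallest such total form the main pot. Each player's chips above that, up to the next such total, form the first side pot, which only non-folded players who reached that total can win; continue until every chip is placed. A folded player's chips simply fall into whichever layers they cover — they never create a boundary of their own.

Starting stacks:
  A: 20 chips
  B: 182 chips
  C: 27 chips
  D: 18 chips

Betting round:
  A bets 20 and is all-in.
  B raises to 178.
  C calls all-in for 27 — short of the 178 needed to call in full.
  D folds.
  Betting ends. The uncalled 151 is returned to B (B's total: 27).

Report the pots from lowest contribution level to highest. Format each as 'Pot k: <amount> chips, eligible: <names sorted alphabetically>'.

Pot 1: 60 chips, eligible: A, B, C
Pot 2: 14 chips, eligible: B, C

Derivation:
Contributions (after 151 returned to B): A=20, B=27, C=27
Folded: D
Pot levels (distinct totals of non-folded players): 20, 27
Layer 1-20: 20 each from A, B, C = 20*3 = 60 chips; eligible A, B, C
Layer 21-27: 7 each from B, C = 7*2 = 14 chips; eligible B, C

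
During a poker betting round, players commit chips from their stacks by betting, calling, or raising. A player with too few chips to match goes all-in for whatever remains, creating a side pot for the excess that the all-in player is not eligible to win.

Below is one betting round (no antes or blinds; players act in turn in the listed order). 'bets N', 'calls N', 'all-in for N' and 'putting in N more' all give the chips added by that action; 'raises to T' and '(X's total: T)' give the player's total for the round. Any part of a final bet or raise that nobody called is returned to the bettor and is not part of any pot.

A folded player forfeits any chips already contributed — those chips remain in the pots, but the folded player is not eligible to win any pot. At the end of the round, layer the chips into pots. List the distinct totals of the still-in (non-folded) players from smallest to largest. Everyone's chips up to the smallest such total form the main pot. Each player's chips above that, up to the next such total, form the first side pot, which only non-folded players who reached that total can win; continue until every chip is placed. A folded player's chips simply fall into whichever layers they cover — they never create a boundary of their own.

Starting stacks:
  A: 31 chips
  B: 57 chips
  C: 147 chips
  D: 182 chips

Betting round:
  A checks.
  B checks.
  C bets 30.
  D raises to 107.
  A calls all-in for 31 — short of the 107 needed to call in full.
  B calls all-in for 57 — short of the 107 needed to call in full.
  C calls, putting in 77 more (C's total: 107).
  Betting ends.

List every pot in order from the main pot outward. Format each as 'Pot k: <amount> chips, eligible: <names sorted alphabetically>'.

Contributions: A=31, B=57, C=107, D=107
Pot levels (distinct totals of non-folded players): 31, 57, 107
Layer 1-31: 31 each from A, B, C, D = 31*4 = 124 chips; eligible A, B, C, D
Layer 32-57: 26 each from B, C, D = 26*3 = 78 chips; eligible B, C, D
Layer 58-107: 50 each from C, D = 50*2 = 100 chips; eligible C, D

Pot 1: 124 chips, eligible: A, B, C, D
Pot 2: 78 chips, eligible: B, C, D
Pot 3: 100 chips, eligible: C, D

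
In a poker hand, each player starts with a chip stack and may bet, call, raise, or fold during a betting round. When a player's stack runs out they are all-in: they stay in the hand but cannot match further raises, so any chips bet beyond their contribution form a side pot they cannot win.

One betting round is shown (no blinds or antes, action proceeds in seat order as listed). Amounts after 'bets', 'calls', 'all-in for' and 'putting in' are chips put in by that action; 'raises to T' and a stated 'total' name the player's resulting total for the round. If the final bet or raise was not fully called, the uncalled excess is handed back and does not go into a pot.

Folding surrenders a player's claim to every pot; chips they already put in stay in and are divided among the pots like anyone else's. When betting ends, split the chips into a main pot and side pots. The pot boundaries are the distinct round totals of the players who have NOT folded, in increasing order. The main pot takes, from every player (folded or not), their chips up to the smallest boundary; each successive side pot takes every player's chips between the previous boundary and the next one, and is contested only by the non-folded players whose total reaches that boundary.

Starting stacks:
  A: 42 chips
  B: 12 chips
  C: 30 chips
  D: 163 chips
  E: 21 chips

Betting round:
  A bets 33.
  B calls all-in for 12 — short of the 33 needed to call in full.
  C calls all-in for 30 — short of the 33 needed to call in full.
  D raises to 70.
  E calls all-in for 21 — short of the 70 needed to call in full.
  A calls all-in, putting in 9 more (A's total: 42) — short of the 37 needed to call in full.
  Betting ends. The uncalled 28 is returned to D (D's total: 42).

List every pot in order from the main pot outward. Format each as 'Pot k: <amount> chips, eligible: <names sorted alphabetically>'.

Contributions (after 28 returned to D): A=42, B=12, C=30, D=42, E=21
Pot levels (distinct totals of non-folded players): 12, 21, 30, 42
Layer 1-12: 12 each from A, B, C, D, E = 12*5 = 60 chips; eligible A, B, C, D, E
Layer 13-21: 9 each from A, C, D, E = 9*4 = 36 chips; eligible A, C, D, E
Layer 22-30: 9 each from A, C, D = 9*3 = 27 chips; eligible A, C, D
Layer 31-42: 12 each from A, D = 12*2 = 24 chips; eligible A, D

Pot 1: 60 chips, eligible: A, B, C, D, E
Pot 2: 36 chips, eligible: A, C, D, E
Pot 3: 27 chips, eligible: A, C, D
Pot 4: 24 chips, eligible: A, D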